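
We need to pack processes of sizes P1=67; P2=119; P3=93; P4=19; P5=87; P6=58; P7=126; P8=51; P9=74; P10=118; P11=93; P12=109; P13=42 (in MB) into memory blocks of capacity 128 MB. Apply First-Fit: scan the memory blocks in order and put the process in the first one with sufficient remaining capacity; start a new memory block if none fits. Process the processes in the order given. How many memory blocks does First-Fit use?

10

P1 (67 MB) → memory block 1 (remaining 61 MB)
P2 (119 MB) → memory block 2 (remaining 9 MB)
P3 (93 MB) → memory block 3 (remaining 35 MB)
P4 (19 MB) → memory block 1 (remaining 42 MB)
P5 (87 MB) → memory block 4 (remaining 41 MB)
P6 (58 MB) → memory block 5 (remaining 70 MB)
P7 (126 MB) → memory block 6 (remaining 2 MB)
P8 (51 MB) → memory block 5 (remaining 19 MB)
P9 (74 MB) → memory block 7 (remaining 54 MB)
P10 (118 MB) → memory block 8 (remaining 10 MB)
P11 (93 MB) → memory block 9 (remaining 35 MB)
P12 (109 MB) → memory block 10 (remaining 19 MB)
P13 (42 MB) → memory block 1 (remaining 0 MB)
Final memory blocks: [67,19,42] [119] [93] [87] [58,51] [126] [74] [118] [93] [109].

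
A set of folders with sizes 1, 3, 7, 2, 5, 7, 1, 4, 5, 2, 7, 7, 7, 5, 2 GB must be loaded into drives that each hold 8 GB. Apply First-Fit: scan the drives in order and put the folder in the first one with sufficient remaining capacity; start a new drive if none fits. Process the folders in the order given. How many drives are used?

Put 1 GB in drive 1; 7 GB remain.
Put 3 GB in drive 1; 4 GB remain.
Put 7 GB in drive 2; 1 GB remain.
Put 2 GB in drive 1; 2 GB remain.
Put 5 GB in drive 3; 3 GB remain.
Put 7 GB in drive 4; 1 GB remain.
Put 1 GB in drive 1; 1 GB remain.
Put 4 GB in drive 5; 4 GB remain.
Put 5 GB in drive 6; 3 GB remain.
Put 2 GB in drive 3; 1 GB remain.
Put 7 GB in drive 7; 1 GB remain.
Put 7 GB in drive 8; 1 GB remain.
Put 7 GB in drive 9; 1 GB remain.
Put 5 GB in drive 10; 3 GB remain.
Put 2 GB in drive 5; 2 GB remain.

10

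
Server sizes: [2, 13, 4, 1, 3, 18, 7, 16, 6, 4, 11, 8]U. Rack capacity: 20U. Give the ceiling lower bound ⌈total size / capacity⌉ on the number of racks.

Total size = 2 + 13 + 4 + 1 + 3 + 18 + 7 + 16 + 6 + 4 + 11 + 8 = 93U.
⌈93 / 20⌉ = 5.

5 racks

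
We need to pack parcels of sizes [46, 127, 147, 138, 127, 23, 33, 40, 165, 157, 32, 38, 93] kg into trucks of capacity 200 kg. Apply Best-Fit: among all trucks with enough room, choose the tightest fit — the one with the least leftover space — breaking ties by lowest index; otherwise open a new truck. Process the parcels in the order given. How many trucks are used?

7

46 kg → truck 1 (remaining 154 kg)
127 kg → truck 1 (remaining 27 kg)
147 kg → truck 2 (remaining 53 kg)
138 kg → truck 3 (remaining 62 kg)
127 kg → truck 4 (remaining 73 kg)
23 kg → truck 1 (remaining 4 kg)
33 kg → truck 2 (remaining 20 kg)
40 kg → truck 3 (remaining 22 kg)
165 kg → truck 5 (remaining 35 kg)
157 kg → truck 6 (remaining 43 kg)
32 kg → truck 5 (remaining 3 kg)
38 kg → truck 6 (remaining 5 kg)
93 kg → truck 7 (remaining 107 kg)
Final trucks: [46,127,23] [147,33] [138,40] [127] [165,32] [157,38] [93].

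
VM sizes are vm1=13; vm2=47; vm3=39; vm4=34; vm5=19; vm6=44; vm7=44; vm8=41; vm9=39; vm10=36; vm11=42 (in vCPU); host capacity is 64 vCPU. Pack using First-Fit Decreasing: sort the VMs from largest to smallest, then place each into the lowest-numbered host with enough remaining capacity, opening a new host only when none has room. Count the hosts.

Sorted descending: 47, 44, 44, 42, 41, 39, 39, 36, 34, 19, 13.
47 vCPU → host 1 (remaining 17 vCPU)
44 vCPU → host 2 (remaining 20 vCPU)
44 vCPU → host 3 (remaining 20 vCPU)
42 vCPU → host 4 (remaining 22 vCPU)
41 vCPU → host 5 (remaining 23 vCPU)
39 vCPU → host 6 (remaining 25 vCPU)
39 vCPU → host 7 (remaining 25 vCPU)
36 vCPU → host 8 (remaining 28 vCPU)
34 vCPU → host 9 (remaining 30 vCPU)
19 vCPU → host 2 (remaining 1 vCPU)
13 vCPU → host 1 (remaining 4 vCPU)

9 hosts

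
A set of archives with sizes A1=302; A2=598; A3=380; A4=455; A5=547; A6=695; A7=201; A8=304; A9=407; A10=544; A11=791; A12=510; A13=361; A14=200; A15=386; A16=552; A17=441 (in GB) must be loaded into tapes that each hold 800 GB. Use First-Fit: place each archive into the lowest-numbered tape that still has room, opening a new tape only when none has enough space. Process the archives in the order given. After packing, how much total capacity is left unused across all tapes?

Put A1 (302 GB) in tape 1; 498 GB remain.
Put A2 (598 GB) in tape 2; 202 GB remain.
Put A3 (380 GB) in tape 1; 118 GB remain.
Put A4 (455 GB) in tape 3; 345 GB remain.
Put A5 (547 GB) in tape 4; 253 GB remain.
Put A6 (695 GB) in tape 5; 105 GB remain.
Put A7 (201 GB) in tape 2; 1 GB remain.
Put A8 (304 GB) in tape 3; 41 GB remain.
Put A9 (407 GB) in tape 6; 393 GB remain.
Put A10 (544 GB) in tape 7; 256 GB remain.
Put A11 (791 GB) in tape 8; 9 GB remain.
Put A12 (510 GB) in tape 9; 290 GB remain.
Put A13 (361 GB) in tape 6; 32 GB remain.
Put A14 (200 GB) in tape 4; 53 GB remain.
Put A15 (386 GB) in tape 10; 414 GB remain.
Put A16 (552 GB) in tape 11; 248 GB remain.
Put A17 (441 GB) in tape 12; 359 GB remain.
12 tapes × 800 GB = 9600 GB; used 7674 GB; unused 1926 GB.

1926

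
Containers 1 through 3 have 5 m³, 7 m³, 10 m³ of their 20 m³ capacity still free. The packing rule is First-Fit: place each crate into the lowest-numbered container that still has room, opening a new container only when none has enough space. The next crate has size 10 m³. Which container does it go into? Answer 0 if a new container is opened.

3

Containers with room: container 3 (10 m³).
The first with room is container 3.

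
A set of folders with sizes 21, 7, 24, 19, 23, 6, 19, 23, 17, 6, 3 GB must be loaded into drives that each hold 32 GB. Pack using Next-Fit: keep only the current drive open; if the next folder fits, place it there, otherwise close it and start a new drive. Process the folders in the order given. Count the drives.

7

drive 1: place 21 GB, 11 GB left
drive 1: place 7 GB, 4 GB left
drive 2: place 24 GB, 8 GB left
drive 3: place 19 GB, 13 GB left
drive 4: place 23 GB, 9 GB left
drive 4: place 6 GB, 3 GB left
drive 5: place 19 GB, 13 GB left
drive 6: place 23 GB, 9 GB left
drive 7: place 17 GB, 15 GB left
drive 7: place 6 GB, 9 GB left
drive 7: place 3 GB, 6 GB left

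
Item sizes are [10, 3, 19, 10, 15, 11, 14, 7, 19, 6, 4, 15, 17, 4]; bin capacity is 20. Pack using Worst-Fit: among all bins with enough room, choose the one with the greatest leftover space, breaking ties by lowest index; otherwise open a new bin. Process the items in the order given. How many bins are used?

9

10 → bin 1 (remaining 10)
3 → bin 1 (remaining 7)
19 → bin 2 (remaining 1)
10 → bin 3 (remaining 10)
15 → bin 4 (remaining 5)
11 → bin 5 (remaining 9)
14 → bin 6 (remaining 6)
7 → bin 3 (remaining 3)
19 → bin 7 (remaining 1)
6 → bin 5 (remaining 3)
4 → bin 1 (remaining 3)
15 → bin 8 (remaining 5)
17 → bin 9 (remaining 3)
4 → bin 6 (remaining 2)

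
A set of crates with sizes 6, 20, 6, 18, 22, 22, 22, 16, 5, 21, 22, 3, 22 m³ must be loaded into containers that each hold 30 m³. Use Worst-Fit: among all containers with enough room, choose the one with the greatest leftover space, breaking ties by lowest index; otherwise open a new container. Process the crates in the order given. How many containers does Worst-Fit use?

Put 6 m³ in container 1; 24 m³ remain.
Put 20 m³ in container 1; 4 m³ remain.
Put 6 m³ in container 2; 24 m³ remain.
Put 18 m³ in container 2; 6 m³ remain.
Put 22 m³ in container 3; 8 m³ remain.
Put 22 m³ in container 4; 8 m³ remain.
Put 22 m³ in container 5; 8 m³ remain.
Put 16 m³ in container 6; 14 m³ remain.
Put 5 m³ in container 6; 9 m³ remain.
Put 21 m³ in container 7; 9 m³ remain.
Put 22 m³ in container 8; 8 m³ remain.
Put 3 m³ in container 6; 6 m³ remain.
Put 22 m³ in container 9; 8 m³ remain.

9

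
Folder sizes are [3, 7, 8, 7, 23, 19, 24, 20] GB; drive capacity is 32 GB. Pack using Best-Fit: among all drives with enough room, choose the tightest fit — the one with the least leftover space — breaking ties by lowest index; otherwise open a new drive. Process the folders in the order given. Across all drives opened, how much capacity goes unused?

49

Put 3 GB in drive 1; 29 GB remain.
Put 7 GB in drive 1; 22 GB remain.
Put 8 GB in drive 1; 14 GB remain.
Put 7 GB in drive 1; 7 GB remain.
Put 23 GB in drive 2; 9 GB remain.
Put 19 GB in drive 3; 13 GB remain.
Put 24 GB in drive 4; 8 GB remain.
Put 20 GB in drive 5; 12 GB remain.
5 drives × 32 GB = 160 GB; used 111 GB; unused 49 GB.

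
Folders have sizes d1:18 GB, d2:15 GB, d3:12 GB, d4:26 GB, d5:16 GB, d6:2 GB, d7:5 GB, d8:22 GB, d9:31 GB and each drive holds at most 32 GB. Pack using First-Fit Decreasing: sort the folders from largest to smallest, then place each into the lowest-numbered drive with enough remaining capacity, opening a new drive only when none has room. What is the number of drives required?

5

Sorted descending: 31, 26, 22, 18, 16, 15, 12, 5, 2.
Put 31 GB in drive 1; 1 GB remain.
Put 26 GB in drive 2; 6 GB remain.
Put 22 GB in drive 3; 10 GB remain.
Put 18 GB in drive 4; 14 GB remain.
Put 16 GB in drive 5; 16 GB remain.
Put 15 GB in drive 5; 1 GB remain.
Put 12 GB in drive 4; 2 GB remain.
Put 5 GB in drive 2; 1 GB remain.
Put 2 GB in drive 3; 8 GB remain.
Final drives: [31] [26,5] [22,2] [18,12] [16,15].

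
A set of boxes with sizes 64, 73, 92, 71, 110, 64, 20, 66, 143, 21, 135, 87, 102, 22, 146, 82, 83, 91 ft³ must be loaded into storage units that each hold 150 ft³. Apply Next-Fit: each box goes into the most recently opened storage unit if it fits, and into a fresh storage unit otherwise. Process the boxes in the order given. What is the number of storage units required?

14

64 ft³ → storage unit 1 (remaining 86 ft³)
73 ft³ → storage unit 1 (remaining 13 ft³)
92 ft³ → storage unit 2 (remaining 58 ft³)
71 ft³ → storage unit 3 (remaining 79 ft³)
110 ft³ → storage unit 4 (remaining 40 ft³)
64 ft³ → storage unit 5 (remaining 86 ft³)
20 ft³ → storage unit 5 (remaining 66 ft³)
66 ft³ → storage unit 5 (remaining 0 ft³)
143 ft³ → storage unit 6 (remaining 7 ft³)
21 ft³ → storage unit 7 (remaining 129 ft³)
135 ft³ → storage unit 8 (remaining 15 ft³)
87 ft³ → storage unit 9 (remaining 63 ft³)
102 ft³ → storage unit 10 (remaining 48 ft³)
22 ft³ → storage unit 10 (remaining 26 ft³)
146 ft³ → storage unit 11 (remaining 4 ft³)
82 ft³ → storage unit 12 (remaining 68 ft³)
83 ft³ → storage unit 13 (remaining 67 ft³)
91 ft³ → storage unit 14 (remaining 59 ft³)
Final storage units: [64,73] [92] [71] [110] [64,20,66] [143] [21] [135] [87] [102,22] [146] [82] [83] [91].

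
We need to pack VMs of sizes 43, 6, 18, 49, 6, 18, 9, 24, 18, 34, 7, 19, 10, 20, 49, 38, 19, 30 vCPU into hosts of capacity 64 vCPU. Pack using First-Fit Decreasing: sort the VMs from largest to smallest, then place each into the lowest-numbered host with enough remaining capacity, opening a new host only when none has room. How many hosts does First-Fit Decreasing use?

Sorted descending: 49, 49, 43, 38, 34, 30, 24, 20, 19, 19, 18, 18, 18, 10, 9, 7, 6, 6.
host 1: place 49 vCPU, 15 vCPU left
host 2: place 49 vCPU, 15 vCPU left
host 3: place 43 vCPU, 21 vCPU left
host 4: place 38 vCPU, 26 vCPU left
host 5: place 34 vCPU, 30 vCPU left
host 5: place 30 vCPU, 0 vCPU left
host 4: place 24 vCPU, 2 vCPU left
host 3: place 20 vCPU, 1 vCPU left
host 6: place 19 vCPU, 45 vCPU left
host 6: place 19 vCPU, 26 vCPU left
host 6: place 18 vCPU, 8 vCPU left
host 7: place 18 vCPU, 46 vCPU left
host 7: place 18 vCPU, 28 vCPU left
host 1: place 10 vCPU, 5 vCPU left
host 2: place 9 vCPU, 6 vCPU left
host 6: place 7 vCPU, 1 vCPU left
host 2: place 6 vCPU, 0 vCPU left
host 7: place 6 vCPU, 22 vCPU left
Final hosts: [49,10] [49,9,6] [43,20] [38,24] [34,30] [19,19,18,7] [18,18,6].

7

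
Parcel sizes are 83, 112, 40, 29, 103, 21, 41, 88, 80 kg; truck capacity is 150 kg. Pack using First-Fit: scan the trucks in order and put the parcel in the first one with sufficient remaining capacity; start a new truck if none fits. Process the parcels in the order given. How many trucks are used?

5 trucks

Put 83 kg in truck 1; 67 kg remain.
Put 112 kg in truck 2; 38 kg remain.
Put 40 kg in truck 1; 27 kg remain.
Put 29 kg in truck 2; 9 kg remain.
Put 103 kg in truck 3; 47 kg remain.
Put 21 kg in truck 1; 6 kg remain.
Put 41 kg in truck 3; 6 kg remain.
Put 88 kg in truck 4; 62 kg remain.
Put 80 kg in truck 5; 70 kg remain.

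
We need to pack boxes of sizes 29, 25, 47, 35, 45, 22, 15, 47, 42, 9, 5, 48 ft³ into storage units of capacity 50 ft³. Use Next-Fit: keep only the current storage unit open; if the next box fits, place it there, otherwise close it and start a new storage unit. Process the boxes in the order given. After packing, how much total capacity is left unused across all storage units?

131

29 ft³ → storage unit 1 (remaining 21 ft³)
25 ft³ → storage unit 2 (remaining 25 ft³)
47 ft³ → storage unit 3 (remaining 3 ft³)
35 ft³ → storage unit 4 (remaining 15 ft³)
45 ft³ → storage unit 5 (remaining 5 ft³)
22 ft³ → storage unit 6 (remaining 28 ft³)
15 ft³ → storage unit 6 (remaining 13 ft³)
47 ft³ → storage unit 7 (remaining 3 ft³)
42 ft³ → storage unit 8 (remaining 8 ft³)
9 ft³ → storage unit 9 (remaining 41 ft³)
5 ft³ → storage unit 9 (remaining 36 ft³)
48 ft³ → storage unit 10 (remaining 2 ft³)
10 storage units × 50 ft³ = 500 ft³; used 369 ft³; unused 131 ft³.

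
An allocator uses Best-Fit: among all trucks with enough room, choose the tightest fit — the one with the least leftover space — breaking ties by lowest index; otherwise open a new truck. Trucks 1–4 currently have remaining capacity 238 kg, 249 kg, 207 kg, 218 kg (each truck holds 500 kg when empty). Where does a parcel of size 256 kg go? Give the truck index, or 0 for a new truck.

0

No truck has ≥ 256 kg free, so a new truck is opened.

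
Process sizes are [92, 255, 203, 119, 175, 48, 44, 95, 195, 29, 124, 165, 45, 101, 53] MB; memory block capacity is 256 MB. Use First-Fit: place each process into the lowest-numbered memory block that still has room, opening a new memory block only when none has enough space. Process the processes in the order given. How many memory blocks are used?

8

92 MB → memory block 1 (remaining 164 MB)
255 MB → memory block 2 (remaining 1 MB)
203 MB → memory block 3 (remaining 53 MB)
119 MB → memory block 1 (remaining 45 MB)
175 MB → memory block 4 (remaining 81 MB)
48 MB → memory block 3 (remaining 5 MB)
44 MB → memory block 1 (remaining 1 MB)
95 MB → memory block 5 (remaining 161 MB)
195 MB → memory block 6 (remaining 61 MB)
29 MB → memory block 4 (remaining 52 MB)
124 MB → memory block 5 (remaining 37 MB)
165 MB → memory block 7 (remaining 91 MB)
45 MB → memory block 4 (remaining 7 MB)
101 MB → memory block 8 (remaining 155 MB)
53 MB → memory block 6 (remaining 8 MB)
Final memory blocks: [92,119,44] [255] [203,48] [175,29,45] [95,124] [195,53] [165] [101].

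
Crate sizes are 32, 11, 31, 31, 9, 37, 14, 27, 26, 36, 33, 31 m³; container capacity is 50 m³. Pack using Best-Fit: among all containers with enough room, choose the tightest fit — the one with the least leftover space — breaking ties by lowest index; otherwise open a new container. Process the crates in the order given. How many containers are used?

9

Put 32 m³ in container 1; 18 m³ remain.
Put 11 m³ in container 1; 7 m³ remain.
Put 31 m³ in container 2; 19 m³ remain.
Put 31 m³ in container 3; 19 m³ remain.
Put 9 m³ in container 2; 10 m³ remain.
Put 37 m³ in container 4; 13 m³ remain.
Put 14 m³ in container 3; 5 m³ remain.
Put 27 m³ in container 5; 23 m³ remain.
Put 26 m³ in container 6; 24 m³ remain.
Put 36 m³ in container 7; 14 m³ remain.
Put 33 m³ in container 8; 17 m³ remain.
Put 31 m³ in container 9; 19 m³ remain.
Final containers: [32,11] [31,9] [31,14] [37] [27] [26] [36] [33] [31].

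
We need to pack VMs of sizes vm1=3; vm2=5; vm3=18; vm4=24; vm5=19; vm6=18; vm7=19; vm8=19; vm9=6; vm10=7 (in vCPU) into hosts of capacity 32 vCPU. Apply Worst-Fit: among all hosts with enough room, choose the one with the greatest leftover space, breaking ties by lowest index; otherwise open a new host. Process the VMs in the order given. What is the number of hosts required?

6

vm1 (3 vCPU) → host 1 (remaining 29 vCPU)
vm2 (5 vCPU) → host 1 (remaining 24 vCPU)
vm3 (18 vCPU) → host 1 (remaining 6 vCPU)
vm4 (24 vCPU) → host 2 (remaining 8 vCPU)
vm5 (19 vCPU) → host 3 (remaining 13 vCPU)
vm6 (18 vCPU) → host 4 (remaining 14 vCPU)
vm7 (19 vCPU) → host 5 (remaining 13 vCPU)
vm8 (19 vCPU) → host 6 (remaining 13 vCPU)
vm9 (6 vCPU) → host 4 (remaining 8 vCPU)
vm10 (7 vCPU) → host 3 (remaining 6 vCPU)
Final hosts: [3,5,18] [24] [19,7] [18,6] [19] [19].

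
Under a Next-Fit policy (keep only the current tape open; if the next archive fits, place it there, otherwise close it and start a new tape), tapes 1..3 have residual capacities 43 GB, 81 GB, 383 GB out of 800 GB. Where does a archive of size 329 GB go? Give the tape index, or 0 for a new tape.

Next-Fit only looks at tape 3, which has 383 GB free.
329 GB fits there.

3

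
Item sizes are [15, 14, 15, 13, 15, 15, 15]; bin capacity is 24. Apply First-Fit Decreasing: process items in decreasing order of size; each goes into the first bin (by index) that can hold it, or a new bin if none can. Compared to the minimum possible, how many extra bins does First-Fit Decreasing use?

First-Fit Decreasing: [15] [15] [15] [15] [15] [14] [13] → 7 bins.
7 items exceed 12 (half the capacity), and no two of those can share a bin, so at least 7 bins are needed.
So 7 is already optimal.

0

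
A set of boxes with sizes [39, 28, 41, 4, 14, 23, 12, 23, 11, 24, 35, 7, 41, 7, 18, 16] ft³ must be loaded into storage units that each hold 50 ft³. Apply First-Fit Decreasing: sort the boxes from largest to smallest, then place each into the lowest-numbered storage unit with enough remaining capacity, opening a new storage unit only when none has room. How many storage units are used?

8 storage units

Sorted descending: 41, 41, 39, 35, 28, 24, 23, 23, 18, 16, 14, 12, 11, 7, 7, 4.
Put 41 ft³ in storage unit 1; 9 ft³ remain.
Put 41 ft³ in storage unit 2; 9 ft³ remain.
Put 39 ft³ in storage unit 3; 11 ft³ remain.
Put 35 ft³ in storage unit 4; 15 ft³ remain.
Put 28 ft³ in storage unit 5; 22 ft³ remain.
Put 24 ft³ in storage unit 6; 26 ft³ remain.
Put 23 ft³ in storage unit 6; 3 ft³ remain.
Put 23 ft³ in storage unit 7; 27 ft³ remain.
Put 18 ft³ in storage unit 5; 4 ft³ remain.
Put 16 ft³ in storage unit 7; 11 ft³ remain.
Put 14 ft³ in storage unit 4; 1 ft³ remain.
Put 12 ft³ in storage unit 8; 38 ft³ remain.
Put 11 ft³ in storage unit 3; 0 ft³ remain.
Put 7 ft³ in storage unit 1; 2 ft³ remain.
Put 7 ft³ in storage unit 2; 2 ft³ remain.
Put 4 ft³ in storage unit 5; 0 ft³ remain.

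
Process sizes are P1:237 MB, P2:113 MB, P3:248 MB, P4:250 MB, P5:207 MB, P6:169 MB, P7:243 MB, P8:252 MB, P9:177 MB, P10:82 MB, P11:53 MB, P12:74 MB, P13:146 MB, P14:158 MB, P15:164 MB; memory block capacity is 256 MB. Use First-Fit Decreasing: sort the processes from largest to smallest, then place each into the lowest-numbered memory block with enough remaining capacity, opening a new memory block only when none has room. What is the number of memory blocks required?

Sorted descending: 252, 250, 248, 243, 237, 207, 177, 169, 164, 158, 146, 113, 82, 74, 53.
memory block 1: place 252 MB, 4 MB left
memory block 2: place 250 MB, 6 MB left
memory block 3: place 248 MB, 8 MB left
memory block 4: place 243 MB, 13 MB left
memory block 5: place 237 MB, 19 MB left
memory block 6: place 207 MB, 49 MB left
memory block 7: place 177 MB, 79 MB left
memory block 8: place 169 MB, 87 MB left
memory block 9: place 164 MB, 92 MB left
memory block 10: place 158 MB, 98 MB left
memory block 11: place 146 MB, 110 MB left
memory block 12: place 113 MB, 143 MB left
memory block 8: place 82 MB, 5 MB left
memory block 7: place 74 MB, 5 MB left
memory block 9: place 53 MB, 39 MB left
Final memory blocks: [252] [250] [248] [243] [237] [207] [177,74] [169,82] [164,53] [158] [146] [113].

12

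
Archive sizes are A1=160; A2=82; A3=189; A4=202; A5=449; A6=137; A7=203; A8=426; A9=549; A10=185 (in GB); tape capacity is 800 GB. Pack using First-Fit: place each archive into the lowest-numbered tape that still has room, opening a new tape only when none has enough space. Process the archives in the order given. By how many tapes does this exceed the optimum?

0

First-Fit: [160,82,189,202,137] [449,203] [426,185] [549] → 4 tapes.
Total size 2582 GB; any packing needs at least ⌈2582/800⌉ = 4 tapes.
So 4 is already optimal.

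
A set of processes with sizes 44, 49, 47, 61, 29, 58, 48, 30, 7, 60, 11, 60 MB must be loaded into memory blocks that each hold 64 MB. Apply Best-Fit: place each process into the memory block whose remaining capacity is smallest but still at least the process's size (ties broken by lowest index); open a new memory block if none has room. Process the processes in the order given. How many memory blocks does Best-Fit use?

memory block 1: place 44 MB, 20 MB left
memory block 2: place 49 MB, 15 MB left
memory block 3: place 47 MB, 17 MB left
memory block 4: place 61 MB, 3 MB left
memory block 5: place 29 MB, 35 MB left
memory block 6: place 58 MB, 6 MB left
memory block 7: place 48 MB, 16 MB left
memory block 5: place 30 MB, 5 MB left
memory block 2: place 7 MB, 8 MB left
memory block 8: place 60 MB, 4 MB left
memory block 7: place 11 MB, 5 MB left
memory block 9: place 60 MB, 4 MB left

9 memory blocks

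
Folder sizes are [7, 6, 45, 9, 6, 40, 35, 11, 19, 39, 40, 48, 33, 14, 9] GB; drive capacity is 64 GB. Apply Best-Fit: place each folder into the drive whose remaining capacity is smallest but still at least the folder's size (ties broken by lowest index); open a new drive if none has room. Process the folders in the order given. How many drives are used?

Put 7 GB in drive 1; 57 GB remain.
Put 6 GB in drive 1; 51 GB remain.
Put 45 GB in drive 1; 6 GB remain.
Put 9 GB in drive 2; 55 GB remain.
Put 6 GB in drive 1; 0 GB remain.
Put 40 GB in drive 2; 15 GB remain.
Put 35 GB in drive 3; 29 GB remain.
Put 11 GB in drive 2; 4 GB remain.
Put 19 GB in drive 3; 10 GB remain.
Put 39 GB in drive 4; 25 GB remain.
Put 40 GB in drive 5; 24 GB remain.
Put 48 GB in drive 6; 16 GB remain.
Put 33 GB in drive 7; 31 GB remain.
Put 14 GB in drive 6; 2 GB remain.
Put 9 GB in drive 3; 1 GB remain.

7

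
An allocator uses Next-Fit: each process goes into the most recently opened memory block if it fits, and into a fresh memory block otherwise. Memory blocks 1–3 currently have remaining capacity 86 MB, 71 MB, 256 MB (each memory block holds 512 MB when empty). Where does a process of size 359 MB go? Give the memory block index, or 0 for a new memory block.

Next-Fit only looks at memory block 3, which has 256 MB free.
359 MB does not fit, so a new memory block is opened.

0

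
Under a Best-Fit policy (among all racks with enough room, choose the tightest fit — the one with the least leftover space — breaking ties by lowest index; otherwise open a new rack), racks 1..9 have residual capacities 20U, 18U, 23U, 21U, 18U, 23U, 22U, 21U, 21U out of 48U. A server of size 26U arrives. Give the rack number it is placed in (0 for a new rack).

0

No rack has ≥ 26U free, so a new rack is opened.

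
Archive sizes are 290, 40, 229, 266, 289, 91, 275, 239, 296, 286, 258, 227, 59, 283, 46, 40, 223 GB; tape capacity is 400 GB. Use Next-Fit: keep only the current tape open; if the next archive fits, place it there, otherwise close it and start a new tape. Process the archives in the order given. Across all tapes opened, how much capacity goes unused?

1363

290 GB → tape 1 (remaining 110 GB)
40 GB → tape 1 (remaining 70 GB)
229 GB → tape 2 (remaining 171 GB)
266 GB → tape 3 (remaining 134 GB)
289 GB → tape 4 (remaining 111 GB)
91 GB → tape 4 (remaining 20 GB)
275 GB → tape 5 (remaining 125 GB)
239 GB → tape 6 (remaining 161 GB)
296 GB → tape 7 (remaining 104 GB)
286 GB → tape 8 (remaining 114 GB)
258 GB → tape 9 (remaining 142 GB)
227 GB → tape 10 (remaining 173 GB)
59 GB → tape 10 (remaining 114 GB)
283 GB → tape 11 (remaining 117 GB)
46 GB → tape 11 (remaining 71 GB)
40 GB → tape 11 (remaining 31 GB)
223 GB → tape 12 (remaining 177 GB)
12 tapes × 400 GB = 4800 GB; used 3437 GB; unused 1363 GB.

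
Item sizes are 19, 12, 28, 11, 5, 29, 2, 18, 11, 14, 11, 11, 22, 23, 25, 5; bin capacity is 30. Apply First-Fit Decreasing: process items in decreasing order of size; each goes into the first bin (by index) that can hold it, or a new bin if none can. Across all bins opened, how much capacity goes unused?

24

Sorted descending: 29, 28, 25, 23, 22, 19, 18, 14, 12, 11, 11, 11, 11, 5, 5, 2.
bin 1: place 29, 1 left
bin 2: place 28, 2 left
bin 3: place 25, 5 left
bin 4: place 23, 7 left
bin 5: place 22, 8 left
bin 6: place 19, 11 left
bin 7: place 18, 12 left
bin 8: place 14, 16 left
bin 7: place 12, 0 left
bin 6: place 11, 0 left
bin 8: place 11, 5 left
bin 9: place 11, 19 left
bin 9: place 11, 8 left
bin 3: place 5, 0 left
bin 4: place 5, 2 left
bin 2: place 2, 0 left
9 bins × 30 = 270; used 246; unused 24.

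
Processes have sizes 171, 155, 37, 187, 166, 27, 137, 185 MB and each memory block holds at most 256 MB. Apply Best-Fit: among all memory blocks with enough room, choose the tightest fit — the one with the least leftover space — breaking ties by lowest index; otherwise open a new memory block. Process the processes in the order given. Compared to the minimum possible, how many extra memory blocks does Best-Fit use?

Best-Fit: [171,37,27] [155] [187] [166] [137] [185] → 6 memory blocks.
6 processes exceed 128 MB (half the capacity), and no two of those can share a memory block, so at least 6 memory blocks are needed.
So 6 is already optimal.

0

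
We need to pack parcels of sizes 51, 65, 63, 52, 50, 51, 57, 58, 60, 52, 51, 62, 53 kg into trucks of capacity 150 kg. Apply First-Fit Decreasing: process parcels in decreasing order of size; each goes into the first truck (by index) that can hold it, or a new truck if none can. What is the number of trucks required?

7

Sorted descending: 65, 63, 62, 60, 58, 57, 53, 52, 52, 51, 51, 51, 50.
Put 65 kg in truck 1; 85 kg remain.
Put 63 kg in truck 1; 22 kg remain.
Put 62 kg in truck 2; 88 kg remain.
Put 60 kg in truck 2; 28 kg remain.
Put 58 kg in truck 3; 92 kg remain.
Put 57 kg in truck 3; 35 kg remain.
Put 53 kg in truck 4; 97 kg remain.
Put 52 kg in truck 4; 45 kg remain.
Put 52 kg in truck 5; 98 kg remain.
Put 51 kg in truck 5; 47 kg remain.
Put 51 kg in truck 6; 99 kg remain.
Put 51 kg in truck 6; 48 kg remain.
Put 50 kg in truck 7; 100 kg remain.
Final trucks: [65,63] [62,60] [58,57] [53,52] [52,51] [51,51] [50].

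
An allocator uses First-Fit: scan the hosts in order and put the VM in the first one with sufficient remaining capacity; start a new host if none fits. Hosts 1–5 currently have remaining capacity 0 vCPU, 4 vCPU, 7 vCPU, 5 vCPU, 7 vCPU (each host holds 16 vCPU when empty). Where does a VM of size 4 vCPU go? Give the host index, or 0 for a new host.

2

Hosts with room: host 2 (4 vCPU), host 3 (7 vCPU), host 4 (5 vCPU), host 5 (7 vCPU).
The first with room is host 2.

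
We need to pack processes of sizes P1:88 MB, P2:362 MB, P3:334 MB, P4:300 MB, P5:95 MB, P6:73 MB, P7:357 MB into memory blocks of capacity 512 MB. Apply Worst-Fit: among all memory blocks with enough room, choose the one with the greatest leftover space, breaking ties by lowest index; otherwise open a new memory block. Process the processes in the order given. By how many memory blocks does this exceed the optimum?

0

Worst-Fit: [88,362] [334,73] [300,95] [357] → 4 memory blocks.
Total size 1609 MB; any packing needs at least ⌈1609/512⌉ = 4 memory blocks.
So 4 is already optimal.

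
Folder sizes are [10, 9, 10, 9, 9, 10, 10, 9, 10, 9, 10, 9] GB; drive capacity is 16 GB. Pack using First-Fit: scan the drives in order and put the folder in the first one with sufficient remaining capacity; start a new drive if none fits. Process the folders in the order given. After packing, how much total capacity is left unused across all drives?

78

Put 10 GB in drive 1; 6 GB remain.
Put 9 GB in drive 2; 7 GB remain.
Put 10 GB in drive 3; 6 GB remain.
Put 9 GB in drive 4; 7 GB remain.
Put 9 GB in drive 5; 7 GB remain.
Put 10 GB in drive 6; 6 GB remain.
Put 10 GB in drive 7; 6 GB remain.
Put 9 GB in drive 8; 7 GB remain.
Put 10 GB in drive 9; 6 GB remain.
Put 9 GB in drive 10; 7 GB remain.
Put 10 GB in drive 11; 6 GB remain.
Put 9 GB in drive 12; 7 GB remain.
12 drives × 16 GB = 192 GB; used 114 GB; unused 78 GB.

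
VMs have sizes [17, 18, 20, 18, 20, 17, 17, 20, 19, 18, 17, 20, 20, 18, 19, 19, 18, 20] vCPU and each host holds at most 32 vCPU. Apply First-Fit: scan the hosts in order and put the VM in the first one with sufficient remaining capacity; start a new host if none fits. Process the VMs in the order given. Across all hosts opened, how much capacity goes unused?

host 1: place 17 vCPU, 15 vCPU left
host 2: place 18 vCPU, 14 vCPU left
host 3: place 20 vCPU, 12 vCPU left
host 4: place 18 vCPU, 14 vCPU left
host 5: place 20 vCPU, 12 vCPU left
host 6: place 17 vCPU, 15 vCPU left
host 7: place 17 vCPU, 15 vCPU left
host 8: place 20 vCPU, 12 vCPU left
host 9: place 19 vCPU, 13 vCPU left
host 10: place 18 vCPU, 14 vCPU left
host 11: place 17 vCPU, 15 vCPU left
host 12: place 20 vCPU, 12 vCPU left
host 13: place 20 vCPU, 12 vCPU left
host 14: place 18 vCPU, 14 vCPU left
host 15: place 19 vCPU, 13 vCPU left
host 16: place 19 vCPU, 13 vCPU left
host 17: place 18 vCPU, 14 vCPU left
host 18: place 20 vCPU, 12 vCPU left
18 hosts × 32 vCPU = 576 vCPU; used 335 vCPU; unused 241 vCPU.

241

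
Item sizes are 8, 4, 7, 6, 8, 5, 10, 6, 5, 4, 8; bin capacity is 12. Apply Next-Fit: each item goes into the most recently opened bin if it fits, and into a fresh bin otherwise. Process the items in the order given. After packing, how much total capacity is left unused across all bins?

25

8 → bin 1 (remaining 4)
4 → bin 1 (remaining 0)
7 → bin 2 (remaining 5)
6 → bin 3 (remaining 6)
8 → bin 4 (remaining 4)
5 → bin 5 (remaining 7)
10 → bin 6 (remaining 2)
6 → bin 7 (remaining 6)
5 → bin 7 (remaining 1)
4 → bin 8 (remaining 8)
8 → bin 8 (remaining 0)
8 bins × 12 = 96; used 71; unused 25.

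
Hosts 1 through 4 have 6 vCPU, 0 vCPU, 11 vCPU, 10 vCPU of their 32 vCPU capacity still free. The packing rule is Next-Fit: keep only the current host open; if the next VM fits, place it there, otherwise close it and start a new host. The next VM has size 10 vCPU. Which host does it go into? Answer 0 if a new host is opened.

4

Next-Fit only looks at host 4, which has 10 vCPU free.
10 vCPU fits there.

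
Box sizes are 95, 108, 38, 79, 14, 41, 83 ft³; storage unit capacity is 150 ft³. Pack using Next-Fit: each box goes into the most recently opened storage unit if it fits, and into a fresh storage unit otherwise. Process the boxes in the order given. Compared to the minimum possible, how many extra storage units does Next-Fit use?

Next-Fit: [95] [108,38] [79,14,41] [83] → 4 storage units.
Total size 458 ft³; any packing needs at least ⌈458/150⌉ = 4 storage units.
So 4 is already optimal.

0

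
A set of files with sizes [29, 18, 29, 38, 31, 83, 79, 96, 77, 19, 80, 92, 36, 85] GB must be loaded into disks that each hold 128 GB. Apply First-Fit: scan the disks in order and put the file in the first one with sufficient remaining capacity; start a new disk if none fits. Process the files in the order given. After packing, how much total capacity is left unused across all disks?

disk 1: place 29 GB, 99 GB left
disk 1: place 18 GB, 81 GB left
disk 1: place 29 GB, 52 GB left
disk 1: place 38 GB, 14 GB left
disk 2: place 31 GB, 97 GB left
disk 2: place 83 GB, 14 GB left
disk 3: place 79 GB, 49 GB left
disk 4: place 96 GB, 32 GB left
disk 5: place 77 GB, 51 GB left
disk 3: place 19 GB, 30 GB left
disk 6: place 80 GB, 48 GB left
disk 7: place 92 GB, 36 GB left
disk 5: place 36 GB, 15 GB left
disk 8: place 85 GB, 43 GB left
8 disks × 128 GB = 1024 GB; used 792 GB; unused 232 GB.

232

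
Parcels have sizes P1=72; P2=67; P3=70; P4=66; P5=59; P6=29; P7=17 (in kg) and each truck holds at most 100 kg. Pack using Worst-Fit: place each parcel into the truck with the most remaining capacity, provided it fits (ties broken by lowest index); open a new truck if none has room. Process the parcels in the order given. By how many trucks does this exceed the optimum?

Worst-Fit: [72] [67] [70] [66,17] [59,29] → 5 trucks.
5 parcels exceed 50 kg (half the capacity), and no two of those can share a truck, so at least 5 trucks are needed.
So 5 is already optimal.

0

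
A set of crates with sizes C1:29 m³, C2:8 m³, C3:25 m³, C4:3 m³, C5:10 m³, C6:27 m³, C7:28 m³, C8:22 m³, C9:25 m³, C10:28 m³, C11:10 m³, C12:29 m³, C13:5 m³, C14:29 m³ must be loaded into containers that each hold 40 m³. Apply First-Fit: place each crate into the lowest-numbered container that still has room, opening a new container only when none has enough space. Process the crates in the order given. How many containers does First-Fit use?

C1 (29 m³) → container 1 (remaining 11 m³)
C2 (8 m³) → container 1 (remaining 3 m³)
C3 (25 m³) → container 2 (remaining 15 m³)
C4 (3 m³) → container 1 (remaining 0 m³)
C5 (10 m³) → container 2 (remaining 5 m³)
C6 (27 m³) → container 3 (remaining 13 m³)
C7 (28 m³) → container 4 (remaining 12 m³)
C8 (22 m³) → container 5 (remaining 18 m³)
C9 (25 m³) → container 6 (remaining 15 m³)
C10 (28 m³) → container 7 (remaining 12 m³)
C11 (10 m³) → container 3 (remaining 3 m³)
C12 (29 m³) → container 8 (remaining 11 m³)
C13 (5 m³) → container 2 (remaining 0 m³)
C14 (29 m³) → container 9 (remaining 11 m³)

9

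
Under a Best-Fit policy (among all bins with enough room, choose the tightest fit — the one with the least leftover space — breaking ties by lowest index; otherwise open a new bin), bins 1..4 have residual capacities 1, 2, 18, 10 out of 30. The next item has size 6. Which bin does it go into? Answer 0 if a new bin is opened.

4

Bins with room: bin 3 (18), bin 4 (10).
Tightest fit is bin 4 with 10 free.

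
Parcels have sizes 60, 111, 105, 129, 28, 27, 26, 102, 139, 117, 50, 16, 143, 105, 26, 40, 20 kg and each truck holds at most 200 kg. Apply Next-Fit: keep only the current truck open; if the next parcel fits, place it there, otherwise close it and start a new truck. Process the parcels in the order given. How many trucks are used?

8 trucks

60 kg → truck 1 (remaining 140 kg)
111 kg → truck 1 (remaining 29 kg)
105 kg → truck 2 (remaining 95 kg)
129 kg → truck 3 (remaining 71 kg)
28 kg → truck 3 (remaining 43 kg)
27 kg → truck 3 (remaining 16 kg)
26 kg → truck 4 (remaining 174 kg)
102 kg → truck 4 (remaining 72 kg)
139 kg → truck 5 (remaining 61 kg)
117 kg → truck 6 (remaining 83 kg)
50 kg → truck 6 (remaining 33 kg)
16 kg → truck 6 (remaining 17 kg)
143 kg → truck 7 (remaining 57 kg)
105 kg → truck 8 (remaining 95 kg)
26 kg → truck 8 (remaining 69 kg)
40 kg → truck 8 (remaining 29 kg)
20 kg → truck 8 (remaining 9 kg)
Final trucks: [60,111] [105] [129,28,27] [26,102] [139] [117,50,16] [143] [105,26,40,20].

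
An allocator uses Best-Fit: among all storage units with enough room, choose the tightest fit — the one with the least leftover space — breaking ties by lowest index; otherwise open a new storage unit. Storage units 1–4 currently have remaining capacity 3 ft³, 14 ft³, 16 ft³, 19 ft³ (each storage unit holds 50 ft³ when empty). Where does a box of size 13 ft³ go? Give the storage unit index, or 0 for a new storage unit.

2

Storage units with room: storage unit 2 (14 ft³), storage unit 3 (16 ft³), storage unit 4 (19 ft³).
Tightest fit is storage unit 2 with 14 ft³ free.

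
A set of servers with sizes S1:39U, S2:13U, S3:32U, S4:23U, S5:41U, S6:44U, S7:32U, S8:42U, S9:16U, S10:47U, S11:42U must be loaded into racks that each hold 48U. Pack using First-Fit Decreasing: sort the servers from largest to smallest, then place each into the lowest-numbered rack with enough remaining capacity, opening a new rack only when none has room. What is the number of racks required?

9 racks

Sorted descending: 47, 44, 42, 42, 41, 39, 32, 32, 23, 16, 13.
47U → rack 1 (remaining 1U)
44U → rack 2 (remaining 4U)
42U → rack 3 (remaining 6U)
42U → rack 4 (remaining 6U)
41U → rack 5 (remaining 7U)
39U → rack 6 (remaining 9U)
32U → rack 7 (remaining 16U)
32U → rack 8 (remaining 16U)
23U → rack 9 (remaining 25U)
16U → rack 7 (remaining 0U)
13U → rack 8 (remaining 3U)
Final racks: [47] [44] [42] [42] [41] [39] [32,16] [32,13] [23].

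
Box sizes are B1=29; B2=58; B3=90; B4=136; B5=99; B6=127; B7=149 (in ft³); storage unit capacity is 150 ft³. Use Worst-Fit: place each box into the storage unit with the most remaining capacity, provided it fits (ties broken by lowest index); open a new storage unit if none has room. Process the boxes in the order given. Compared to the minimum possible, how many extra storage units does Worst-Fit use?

1

Worst-Fit: [29,58] [90] [136] [99] [127] [149] → 6 storage units.
Total size 688 ft³; any packing needs at least ⌈688/150⌉ = 5 storage units.
An optimal packing achieves that bound: [149] [136] [127] [99,29] [90,58] → 5 storage units.
Excess: 6 − 5 = 1.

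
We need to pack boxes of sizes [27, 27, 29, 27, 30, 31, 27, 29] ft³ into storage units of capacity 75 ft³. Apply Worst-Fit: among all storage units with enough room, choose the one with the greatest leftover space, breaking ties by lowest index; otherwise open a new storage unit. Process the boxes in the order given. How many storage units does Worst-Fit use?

storage unit 1: place 27 ft³, 48 ft³ left
storage unit 1: place 27 ft³, 21 ft³ left
storage unit 2: place 29 ft³, 46 ft³ left
storage unit 2: place 27 ft³, 19 ft³ left
storage unit 3: place 30 ft³, 45 ft³ left
storage unit 3: place 31 ft³, 14 ft³ left
storage unit 4: place 27 ft³, 48 ft³ left
storage unit 4: place 29 ft³, 19 ft³ left

4 storage units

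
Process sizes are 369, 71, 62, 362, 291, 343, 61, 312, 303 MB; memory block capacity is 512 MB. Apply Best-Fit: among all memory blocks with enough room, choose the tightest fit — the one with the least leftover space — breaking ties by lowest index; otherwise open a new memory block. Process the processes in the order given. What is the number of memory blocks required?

6

memory block 1: place 369 MB, 143 MB left
memory block 1: place 71 MB, 72 MB left
memory block 1: place 62 MB, 10 MB left
memory block 2: place 362 MB, 150 MB left
memory block 3: place 291 MB, 221 MB left
memory block 4: place 343 MB, 169 MB left
memory block 2: place 61 MB, 89 MB left
memory block 5: place 312 MB, 200 MB left
memory block 6: place 303 MB, 209 MB left
Final memory blocks: [369,71,62] [362,61] [291] [343] [312] [303].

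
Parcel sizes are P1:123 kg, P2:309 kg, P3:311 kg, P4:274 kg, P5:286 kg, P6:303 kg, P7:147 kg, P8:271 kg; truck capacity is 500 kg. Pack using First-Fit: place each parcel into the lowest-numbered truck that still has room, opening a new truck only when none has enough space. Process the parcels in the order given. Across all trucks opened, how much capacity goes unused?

truck 1: place P1 (123 kg), 377 kg left
truck 1: place P2 (309 kg), 68 kg left
truck 2: place P3 (311 kg), 189 kg left
truck 3: place P4 (274 kg), 226 kg left
truck 4: place P5 (286 kg), 214 kg left
truck 5: place P6 (303 kg), 197 kg left
truck 2: place P7 (147 kg), 42 kg left
truck 6: place P8 (271 kg), 229 kg left
6 trucks × 500 kg = 3000 kg; used 2024 kg; unused 976 kg.

976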